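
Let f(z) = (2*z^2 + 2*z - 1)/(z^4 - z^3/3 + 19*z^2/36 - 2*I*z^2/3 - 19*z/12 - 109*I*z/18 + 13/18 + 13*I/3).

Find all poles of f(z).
The singularities of f are the zeros of the denominator. Factoring,
  z^4 - z^3/3 + 19*z^2/36 - 2*I*z^2/3 - 19*z/12 - 109*I*z/18 + 13/18 + 13*I/3 = (z + 1/3 + 2*I)*(z + 3/2 - I)*(z - 2/3)*(z - 3/2 - I)
so the candidates are z = -1/3 - 2*I, z = -3/2 + I, z = 2/3, z = 3/2 + I.

Check the numerator P(z) = 2*z^2 + 2*z - 1 at each one:
  P(-1/3 - 2*I) = -85/9 - 4*I/3 ≠ 0, so z = -1/3 - 2*I is a (simple) pole.
  P(-3/2 + I) = -3/2 - 4*I ≠ 0, so z = -3/2 + I is a (simple) pole.
  P(2/3) = 11/9 ≠ 0, so z = 2/3 is a (simple) pole.
  P(3/2 + I) = 9/2 + 8*I ≠ 0, so z = 3/2 + I is a (simple) pole.

Poles of f: {-3/2 + I, -1/3 - 2*I, 2/3, 3/2 + I}

Final answer: {-3/2 + I, -1/3 - 2*I, 2/3, 3/2 + I}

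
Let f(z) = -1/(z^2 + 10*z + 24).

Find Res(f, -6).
Write f(z) = P(z)/Q(z) with P(z) = -1 and Q(z) = z^2 + 10*z + 24.
The denominator factors as Q(z) = (z + 6)*(z + 4), so z = -6 is a simple zero of Q and P is analytic there; z = -6 is therefore a simple pole and
  Res(f, z₀) = P(z₀)/Q'(z₀).

Q'(z) = 2*z + 10, so Q'(-6) = -2.
P(-6) = -1.

Res(f, -6) = (-1)/(-2) = 1/2

Final answer: 1/2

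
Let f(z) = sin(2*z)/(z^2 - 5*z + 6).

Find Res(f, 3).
Write f(z) = P(z)/Q(z) with P(z) = sin(2*z) and Q(z) = z^2 - 5*z + 6.
The denominator factors as Q(z) = (z - 2)*(z - 3), so z = 3 is a simple zero of Q and P is analytic there; z = 3 is therefore a simple pole and
  Res(f, z₀) = P(z₀)/Q'(z₀).

Q'(z) = 2*z - 5, so Q'(3) = 1.
P(3) = sin(6).

Res(f, 3) = (sin(6))/(1) = sin(6)

Final answer: sin(6)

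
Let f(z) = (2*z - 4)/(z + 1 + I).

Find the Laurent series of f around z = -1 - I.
Put w = z - (-1 - I), i.e. z = w - 1 - I. The denominator is w, so it suffices to rewrite the numerator in powers of w.

P(z) = 2*z - 4
P(w - 1 - I) = -6 - 2*I + 2*w

Dividing each term by w:
  f = (-6 - 2*I)/w + 2

Substituting back w = z + 1 + I:
  f(z) = (-6 - 2*I)/(z + 1 + I) + 2

The series is finite because the numerator is a polynomial; the negative powers form the principal part, and the coefficient of 1/(z + 1 + I) gives Res(f, -1 - I) = -6 - 2*I.

Final answer: (-6 - 2*I)/(z + 1 + I) + 2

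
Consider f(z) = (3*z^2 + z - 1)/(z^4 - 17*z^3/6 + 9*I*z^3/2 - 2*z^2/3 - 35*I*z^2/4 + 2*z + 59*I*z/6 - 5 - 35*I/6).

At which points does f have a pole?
{1/3 - 3*I/2, 1/2 + I, 1 - 3*I, 1 - I}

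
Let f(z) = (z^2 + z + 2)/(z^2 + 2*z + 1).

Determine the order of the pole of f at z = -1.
Factor the denominator:
  z^2 + 2*z + 1 = (z + 1)^2

The numerator P(z) = z^2 + z + 2 has P(-1) = 2 ≠ 0, so no factor of (z + 1) cancels.
Near z = -1 we can therefore write f(z) = g(z)/(z + 1)^2 with g analytic at -1 and g(-1) ≠ 0 (g is just the numerator).

Hence z = -1 is a pole of order 2.

Final answer: 2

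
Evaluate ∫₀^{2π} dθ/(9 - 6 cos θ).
Call the integral J. The integrand is 2π-periodic and we integrate over a full period, so shifting θ does not change the value (θ → θ + π flips the sign of the trig term). Hence
  J = ∫₀^{2π} dθ/(9 + 6 cos θ).
Put z = e^{iθ}: then cos θ = (z + 1/z)/2, dθ = dz/(iz), and z runs once counterclockwise around |z| = 1:
  J = ∮_{|z|=1} 1/(9 + 6*(z + 1/z)/2) · dz/(iz) = (2/i) ∮_{|z|=1} dz/(6*z^2 + 18*z + 6).
The roots of 6*z^2 + 18*z + 6 are z = (-9 ± sqrt(9^2 - 6^2))/6, with sqrt(45) = 3*sqrt(5); their product is 1, so only z₊ = -3/2 + sqrt(5)/2 lies inside the unit circle (z₋ = -3/2 - sqrt(5)/2 lies outside).
z₊ is a simple zero of q(z) = 6*z^2 + 18*z + 6, so Res(1/q, z₊) = 1/q'(z₊) with q'(z) = 12*z + 18; and q'(z₊) = 6*(z₊ - z₋) = 6*sqrt(5).
Therefore J = (2/i) · 2πi · 1/(6*sqrt(5)) = 2*pi/(3*sqrt(5)) = 2*sqrt(5)*pi/15

Final answer: 2*sqrt(5)*pi/15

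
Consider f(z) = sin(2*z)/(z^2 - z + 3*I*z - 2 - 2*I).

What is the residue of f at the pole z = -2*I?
(1/2 + I/2)*sinh(4)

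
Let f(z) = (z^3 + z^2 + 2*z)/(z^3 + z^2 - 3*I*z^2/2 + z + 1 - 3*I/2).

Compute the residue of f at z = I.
Write f(z) = P(z)/Q(z) with P(z) = z^3 + z^2 + 2*z and Q(z) = z^3 + z^2 - 3*I*z^2/2 + z + 1 - 3*I/2.
The denominator factors as Q(z) = (z + 1 - 3*I/2)*(z + I)*(z - I), so z = I is a simple zero of Q and P is analytic there; z = I is therefore a simple pole and
  Res(f, z₀) = P(z₀)/Q'(z₀).

Q'(z) = 3*z^2 + 2*z - 3*I*z + 1, so Q'(I) = 1 + 2*I.
P(I) = -1 + I.

Res(f, I) = (-1 + I)/(1 + 2*I) = 1/5 + 3*I/5

Final answer: 1/5 + 3*I/5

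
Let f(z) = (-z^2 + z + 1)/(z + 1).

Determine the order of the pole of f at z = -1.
Factor the denominator:
  z + 1 = (z + 1)

The numerator P(z) = -z^2 + z + 1 has P(-1) = -1 ≠ 0, so no factor of (z + 1) cancels.
Near z = -1 we can therefore write f(z) = g(z)/(z + 1) with g analytic at -1 and g(-1) ≠ 0 (g is just the numerator).

Hence z = -1 is a pole of order 1.

Final answer: 1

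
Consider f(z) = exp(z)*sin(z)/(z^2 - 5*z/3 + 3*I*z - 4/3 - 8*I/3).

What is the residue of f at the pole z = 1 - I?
(3/10 - 9*I/10)*exp(1 - I)*sin(1 - I)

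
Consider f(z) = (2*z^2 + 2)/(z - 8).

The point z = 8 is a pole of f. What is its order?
1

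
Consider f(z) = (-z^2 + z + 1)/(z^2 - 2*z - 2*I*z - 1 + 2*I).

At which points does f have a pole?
The singularities of f are the zeros of the denominator. Factoring,
  z^2 - 2*z - 2*I*z - 1 + 2*I = (z - I)*(z - 2 - I)
so the candidates are z = I, z = 2 + I.

Check the numerator P(z) = -z^2 + z + 1 at each one:
  P(I) = 2 + I ≠ 0, so z = I is a (simple) pole.
  P(2 + I) = -3*I ≠ 0, so z = 2 + I is a (simple) pole.

Poles of f: {I, 2 + I}

Final answer: {I, 2 + I}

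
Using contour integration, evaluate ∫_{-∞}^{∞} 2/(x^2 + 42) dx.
Let f(z) = 2/(z^2 + 42). The denominator has no real zeros and deg Q - deg P = 2 ≥ 2, so the integral of f over the upper semicircle |z| = R tends to 0 as R → ∞. Closing the contour in the upper half-plane,
  ∫_{-∞}^{∞} f(x) dx = 2πi · Σ Res(f, z_k)  over the poles with Im z_k > 0.

Zeros of the denominator: z^2 + 42 = 0 gives z = ±sqrt(42)*I.
Upper half-plane: z = sqrt(42)*I (simple).

Each pole is a simple zero of Q(z) = z^2 + 42, so Res(f, z₀) = P(z₀)/Q'(z₀) with P(z) = 2, Q'(z) = 2*z:
  Res(f, sqrt(42)*I) = (2)/(2*sqrt(42)*I) = -sqrt(42)*I/42

∫_{-∞}^{∞} f(x) dx = 2πi · (-sqrt(42)*I/42) = sqrt(42)*pi/21

Final answer: sqrt(42)*pi/21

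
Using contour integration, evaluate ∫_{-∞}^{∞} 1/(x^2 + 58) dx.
sqrt(58)*pi/58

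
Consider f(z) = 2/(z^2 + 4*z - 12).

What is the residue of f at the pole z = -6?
Write f(z) = P(z)/Q(z) with P(z) = 2 and Q(z) = z^2 + 4*z - 12.
The denominator factors as Q(z) = (z + 6)*(z - 2), so z = -6 is a simple zero of Q and P is analytic there; z = -6 is therefore a simple pole and
  Res(f, z₀) = P(z₀)/Q'(z₀).

Q'(z) = 2*z + 4, so Q'(-6) = -8.
P(-6) = 2.

Res(f, -6) = (2)/(-8) = -1/4

Final answer: -1/4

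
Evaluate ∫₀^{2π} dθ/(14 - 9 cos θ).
2*sqrt(115)*pi/115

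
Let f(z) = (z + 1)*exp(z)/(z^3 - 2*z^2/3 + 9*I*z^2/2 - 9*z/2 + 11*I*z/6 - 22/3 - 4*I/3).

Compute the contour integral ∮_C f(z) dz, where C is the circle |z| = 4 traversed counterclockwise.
By the residue theorem, ∮_C f(z) dz = 2πi · (sum of the residues of f at the poles inside |z| = 4).

The denominator factors as (z - 1 + 3*I)*(z - 2/3 + 2*I)*(z + 1 - I/2), so the singularities of f are simple poles at z = 1 - 3*I, z = 2/3 - 2*I, z = -1 + I/2.
  |1 - 3*I|² = 10 < 16 = 4², so this pole is inside the contour.
  |2/3 - 2*I|² = 40/9 < 16 = 4², so this pole is inside the contour.
  |-1 + I/2|² = 5/4 < 16 = 4², so this pole is inside the contour.

With P(z) = (z + 1)*exp(z) and Q(z) = z^3 - 2*z^2/3 + 9*I*z^2/2 - 9*z/2 + 11*I*z/6 - 22/3 - 4*I/3, each pole is simple, so Res(f, z₀) = P(z₀)/Q'(z₀) with Q'(z) = 3*z^2 - 4*z/3 + 9*I*z - 9/2 + 11*I/6.
  Res(f, 1 - 3*I) = P(1 - 3*I)/Q'(1 - 3*I) = ((2 - 3*I)*exp(1 - 3*I))/(-17/6 - 19*I/6) = (69/325 + 267*I/325)*exp(1 - 3*I)
  Res(f, 2/3 - 2*I) = P(2/3 - 2*I)/Q'(2/3 - 2*I) = ((5/3 - 2*I)*exp(2/3 - 2*I))/(35/18 + 5*I/2) = (-57/325 - 261*I/325)*exp(2/3 - 2*I)
  Res(f, -1 + I/2) = P(-1 + I/2)/Q'(-1 + I/2) = (I*exp(-1 + I/2)/2)/(-65/12 - 65*I/6) = (-12/325 - 6*I/325)*exp(-1 + I/2)

Sum of residues inside C: (69/325 + 267*I/325)*exp(1 - 3*I) + (-12/325 - 6*I/325)*exp(-1 + I/2) + (-57/325 - 261*I/325)*exp(2/3 - 2*I)
∮_C f(z) dz = 2πi · ((69/325 + 267*I/325)*exp(1 - 3*I) + (-12/325 - 6*I/325)*exp(-1 + I/2) + (-57/325 - 261*I/325)*exp(2/3 - 2*I)) = pi*(522/325 - 114*I/325)*exp(2/3 - 2*I) + pi*(-534/325 + 138*I/325)*exp(1 - 3*I) + pi*(12/325 - 24*I/325)*exp(-1 + I/2)

Final answer: pi*(522/325 - 114*I/325)*exp(2/3 - 2*I) + pi*(-534/325 + 138*I/325)*exp(1 - 3*I) + pi*(12/325 - 24*I/325)*exp(-1 + I/2)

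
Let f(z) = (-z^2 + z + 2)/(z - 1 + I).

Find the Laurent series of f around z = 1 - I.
(3 + I)/(z - 1 + I) - 1 + 2*I - (z - 1 + I)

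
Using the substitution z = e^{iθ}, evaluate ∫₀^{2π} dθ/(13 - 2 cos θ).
Call the integral J. The integrand is 2π-periodic and we integrate over a full period, so shifting θ does not change the value (θ → θ + π flips the sign of the trig term). Hence
  J = ∫₀^{2π} dθ/(13 + 2 cos θ).
Put z = e^{iθ}: then cos θ = (z + 1/z)/2, dθ = dz/(iz), and z runs once counterclockwise around |z| = 1:
  J = ∮_{|z|=1} 1/(13 + 2*(z + 1/z)/2) · dz/(iz) = (2/i) ∮_{|z|=1} dz/(2*z^2 + 26*z + 2).
The roots of 2*z^2 + 26*z + 2 are z = (-13 ± sqrt(13^2 - 2^2))/2, with sqrt(165) = sqrt(165); their product is 1, so only z₊ = -13/2 + sqrt(165)/2 lies inside the unit circle (z₋ = -13/2 - sqrt(165)/2 lies outside).
z₊ is a simple zero of q(z) = 2*z^2 + 26*z + 2, so Res(1/q, z₊) = 1/q'(z₊) with q'(z) = 4*z + 26; and q'(z₊) = 2*(z₊ - z₋) = 2*sqrt(165).
Therefore J = (2/i) · 2πi · 1/(2*sqrt(165)) = 2*pi/(sqrt(165)) = 2*sqrt(165)*pi/165

Final answer: 2*sqrt(165)*pi/165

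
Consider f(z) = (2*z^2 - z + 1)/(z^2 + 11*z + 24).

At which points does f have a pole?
The singularities of f are the zeros of the denominator. Factoring,
  z^2 + 11*z + 24 = (z + 3)*(z + 8)
so the candidates are z = -3, z = -8.

Check the numerator P(z) = 2*z^2 - z + 1 at each one:
  P(-3) = 22 ≠ 0, so z = -3 is a (simple) pole.
  P(-8) = 137 ≠ 0, so z = -8 is a (simple) pole.

Poles of f: {-8, -3}

Final answer: {-8, -3}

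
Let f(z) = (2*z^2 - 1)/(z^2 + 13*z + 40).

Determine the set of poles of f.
The singularities of f are the zeros of the denominator. Factoring,
  z^2 + 13*z + 40 = (z + 5)*(z + 8)
so the candidates are z = -5, z = -8.

Check the numerator P(z) = 2*z^2 - 1 at each one:
  P(-5) = 49 ≠ 0, so z = -5 is a (simple) pole.
  P(-8) = 127 ≠ 0, so z = -8 is a (simple) pole.

Poles of f: {-8, -5}

Final answer: {-8, -5}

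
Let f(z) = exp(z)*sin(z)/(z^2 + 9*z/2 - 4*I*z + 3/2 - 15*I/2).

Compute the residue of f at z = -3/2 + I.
Write f(z) = P(z)/Q(z) with P(z) = exp(z)*sin(z) and Q(z) = z^2 + 9*z/2 - 4*I*z + 3/2 - 15*I/2.
The denominator factors as Q(z) = (z + 3/2 - I)*(z + 3 - 3*I), so z = -3/2 + I is a simple zero of Q and P is analytic there; z = -3/2 + I is therefore a simple pole and
  Res(f, z₀) = P(z₀)/Q'(z₀).

Q'(z) = 2*z + 9/2 - 4*I, so Q'(-3/2 + I) = 3/2 - 2*I.
P(-3/2 + I) = -exp(-3/2 + I)*sin(3/2 - I).

Res(f, -3/2 + I) = (-exp(-3/2 + I)*sin(3/2 - I))/(3/2 - 2*I) = (-6/25 - 8*I/25)*exp(-3/2 + I)*sin(3/2 - I)

Final answer: (-6/25 - 8*I/25)*exp(-3/2 + I)*sin(3/2 - I)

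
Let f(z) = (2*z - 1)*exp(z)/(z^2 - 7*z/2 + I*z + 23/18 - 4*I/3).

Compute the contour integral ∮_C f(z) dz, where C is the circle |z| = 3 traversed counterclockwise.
By the residue theorem, ∮_C f(z) dz = 2πi · (sum of the residues of f at the poles inside |z| = 3).

The denominator factors as (z - 1/2 + I/3)*(z - 3 + 2*I/3), so the singularities of f are simple poles at z = 1/2 - I/3, z = 3 - 2*I/3.
  |1/2 - I/3|² = 13/36 < 9 = 3², so this pole is inside the contour.
  |3 - 2*I/3|² = 85/9 > 9 = 3², so this pole is outside the contour.

With P(z) = (2*z - 1)*exp(z) and Q(z) = z^2 - 7*z/2 + I*z + 23/18 - 4*I/3, each pole is simple, so Res(f, z₀) = P(z₀)/Q'(z₀) with Q'(z) = 2*z - 7/2 + I.
  Res(f, 1/2 - I/3) = P(1/2 - I/3)/Q'(1/2 - I/3) = (-2*I*exp(1/2 - I/3)/3)/(-5/2 + I/3) = (-8/229 + 60*I/229)*exp(1/2 - I/3)

∮_C f(z) dz = 2πi · ((-8/229 + 60*I/229)*exp(1/2 - I/3)) = pi*(-120/229 - 16*I/229)*exp(1/2 - I/3)

Final answer: pi*(-120/229 - 16*I/229)*exp(1/2 - I/3)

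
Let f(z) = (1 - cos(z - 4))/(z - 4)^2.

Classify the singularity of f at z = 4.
removable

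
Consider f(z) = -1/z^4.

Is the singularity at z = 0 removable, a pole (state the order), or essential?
Write f(z) = g(z)/z^4 with g(z) = -1.
g is entire and g(0) = -1 ≠ 0, so no factor of (z) cancels: the Laurent expansion of f about z = 0 starts at the power -4, i.e. lim_{z→z₀} (z - z₀)^4 f(z) = -1 is finite and nonzero.
So z = 0 is a pole of order 4.

Final answer: pole of order 4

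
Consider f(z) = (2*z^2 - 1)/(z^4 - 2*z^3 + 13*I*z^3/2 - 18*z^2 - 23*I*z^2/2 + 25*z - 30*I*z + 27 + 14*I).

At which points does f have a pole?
The singularities of f are the zeros of the denominator. Factoring,
  z^4 - 2*z^3 + 13*I*z^3/2 - 18*z^2 - 23*I*z^2/2 + 25*z - 30*I*z + 27 + 14*I = (z - 1 + 3*I)*(z + 1 + 2*I)*(z + 1 + I)*(z - 3 + I/2)
so the candidates are z = 1 - 3*I, z = -1 - 2*I, z = -1 - I, z = 3 - I/2.

Check the numerator P(z) = 2*z^2 - 1 at each one:
  P(1 - 3*I) = -17 - 12*I ≠ 0, so z = 1 - 3*I is a (simple) pole.
  P(-1 - 2*I) = -7 + 8*I ≠ 0, so z = -1 - 2*I is a (simple) pole.
  P(-1 - I) = -1 + 4*I ≠ 0, so z = -1 - I is a (simple) pole.
  P(3 - I/2) = 33/2 - 6*I ≠ 0, so z = 3 - I/2 is a (simple) pole.

Poles of f: {-1 - 2*I, -1 - I, 1 - 3*I, 3 - I/2}

Final answer: {-1 - 2*I, -1 - I, 1 - 3*I, 3 - I/2}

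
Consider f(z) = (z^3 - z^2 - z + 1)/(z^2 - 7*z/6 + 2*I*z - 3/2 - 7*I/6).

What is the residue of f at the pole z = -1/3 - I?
Write f(z) = P(z)/Q(z) with P(z) = z^3 - z^2 - z + 1 and Q(z) = z^2 - 7*z/6 + 2*I*z - 3/2 - 7*I/6.
The denominator factors as Q(z) = (z - 3/2 + I)*(z + 1/3 + I), so z = -1/3 - I is a simple zero of Q and P is analytic there; z = -1/3 - I is therefore a simple pole and
  Res(f, z₀) = P(z₀)/Q'(z₀).

Q'(z) = 2*z - 7/6 + 2*I, so Q'(-1/3 - I) = -11/6.
P(-1/3 - I) = 86/27 + I.

Res(f, -1/3 - I) = (86/27 + I)/(-11/6) = -172/99 - 6*I/11

Final answer: -172/99 - 6*I/11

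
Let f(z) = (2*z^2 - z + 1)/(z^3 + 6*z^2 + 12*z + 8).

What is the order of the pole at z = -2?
3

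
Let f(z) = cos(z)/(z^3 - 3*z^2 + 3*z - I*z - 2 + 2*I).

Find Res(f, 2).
(3/10 + I/10)*cos(2)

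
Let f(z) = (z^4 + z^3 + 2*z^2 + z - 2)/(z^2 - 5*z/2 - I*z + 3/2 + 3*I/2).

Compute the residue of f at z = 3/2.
199/40 + 199*I/20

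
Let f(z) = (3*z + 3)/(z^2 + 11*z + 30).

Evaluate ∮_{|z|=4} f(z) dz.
By the residue theorem, ∮_C f(z) dz = 2πi · (sum of the residues of f at the poles inside |z| = 4).

The denominator factors as (z + 5)*(z + 6), so the singularities of f are simple poles at z = -5, z = -6.
  |-5|² = 25 > 16 = 4², so this pole is outside the contour.
  |-6|² = 36 > 16 = 4², so this pole is outside the contour.

No pole lies inside the contour, so f is analytic on and inside C and the integral is 0 (Cauchy's theorem).

Final answer: 0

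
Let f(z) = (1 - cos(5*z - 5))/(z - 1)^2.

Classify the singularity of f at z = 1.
Let u = z - 1. The argument of cos is 5*z - 5 = 5u, so
  f = (1 - cos(5u))/u^2 = ((5u)^2/2 - (5u)^4/24 + ...)/u^2 = 25/2 - (625/24)*u^2 + ...
The Laurent expansion about u = 0 has no negative powers; equivalently lim_{z→1} f(z) = 25/2 exists and is finite.
So the singularity is removable.

Final answer: removable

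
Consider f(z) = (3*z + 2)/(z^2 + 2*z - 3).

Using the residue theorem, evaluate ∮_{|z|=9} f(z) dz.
By the residue theorem, ∮_C f(z) dz = 2πi · (sum of the residues of f at the poles inside |z| = 9).

The denominator factors as (z - 1)*(z + 3), so the singularities of f are simple poles at z = 1, z = -3.
  |1|² = 1 < 81 = 9², so this pole is inside the contour.
  |-3|² = 9 < 81 = 9², so this pole is inside the contour.

With P(z) = 3*z + 2 and Q(z) = z^2 + 2*z - 3, each pole is simple, so Res(f, z₀) = P(z₀)/Q'(z₀) with Q'(z) = 2*z + 2.
  Res(f, 1) = P(1)/Q'(1) = (5)/(4) = 5/4
  Res(f, -3) = P(-3)/Q'(-3) = (-7)/(-4) = 7/4

Sum of residues inside C: 3
∮_C f(z) dz = 2πi · (3) = 6*I*pi

Final answer: 6*I*pi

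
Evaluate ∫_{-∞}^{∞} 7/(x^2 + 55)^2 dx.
Let f(z) = 7/(z^2 + 55)^2. The denominator has no real zeros and deg Q - deg P = 4 ≥ 2, so the integral of f over the upper semicircle |z| = R tends to 0 as R → ∞. Closing the contour in the upper half-plane,
  ∫_{-∞}^{∞} f(x) dx = 2πi · Σ Res(f, z_k)  over the poles with Im z_k > 0.

Zeros of the denominator: z^2 + 55 = 0 gives z = ±sqrt(55)*I.
Upper half-plane: z = sqrt(55)*I (a pole of order 2).

Write f(z) = g(z)/(z - sqrt(55)*I)^2 with g(z) = 7/(z + sqrt(55)*I)^2. For a double pole, Res(f, z₀) = g'(z₀):
  g'(z) = -14/(z + sqrt(55)*I)^3
  Res(f, sqrt(55)*I) = g'(sqrt(55)*I) = -7*sqrt(55)*I/12100

∫_{-∞}^{∞} f(x) dx = 2πi · (-7*sqrt(55)*I/12100) = 7*sqrt(55)*pi/6050

Final answer: 7*sqrt(55)*pi/6050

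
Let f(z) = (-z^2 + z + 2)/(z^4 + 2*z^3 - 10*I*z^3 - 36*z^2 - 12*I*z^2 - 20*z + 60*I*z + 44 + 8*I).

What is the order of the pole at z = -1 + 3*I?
Factor the denominator:
  z^4 + 2*z^3 - 10*I*z^3 - 36*z^2 - 12*I*z^2 - 20*z + 60*I*z + 44 + 8*I = (z + 1 - 3*I)^3*(z - 1 - I)

The numerator P(z) = -z^2 + z + 2 has P(-1 + 3*I) = 9 + 9*I ≠ 0, so no factor of (z + 1 - 3*I) cancels.
Near z = -1 + 3*I we can therefore write f(z) = g(z)/(z + 1 - 3*I)^3 with g analytic at -1 + 3*I and g(-1 + 3*I) ≠ 0 (g is the numerator divided by the remaining denominator factors).

Hence z = -1 + 3*I is a pole of order 3.

Final answer: 3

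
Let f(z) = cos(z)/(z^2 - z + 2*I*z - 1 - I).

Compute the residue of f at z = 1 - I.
cos(1 - I)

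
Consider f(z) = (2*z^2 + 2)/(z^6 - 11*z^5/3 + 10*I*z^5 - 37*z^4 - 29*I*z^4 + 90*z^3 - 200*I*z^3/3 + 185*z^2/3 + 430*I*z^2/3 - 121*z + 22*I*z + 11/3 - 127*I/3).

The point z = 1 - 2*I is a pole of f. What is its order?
Factor the denominator:
  z^6 - 11*z^5/3 + 10*I*z^5 - 37*z^4 - 29*I*z^4 + 90*z^3 - 200*I*z^3/3 + 185*z^2/3 + 430*I*z^2/3 - 121*z + 22*I*z + 11/3 - 127*I/3 = (z - 1 + 2*I)^4*(z + 1 + I)*(z - 2/3 + I)

The numerator P(z) = 2*z^2 + 2 has P(1 - 2*I) = -4 - 8*I ≠ 0, so no factor of (z - 1 + 2*I) cancels.
Near z = 1 - 2*I we can therefore write f(z) = g(z)/(z - 1 + 2*I)^4 with g analytic at 1 - 2*I and g(1 - 2*I) ≠ 0 (g is the numerator divided by the remaining denominator factors).

Hence z = 1 - 2*I is a pole of order 4.

Final answer: 4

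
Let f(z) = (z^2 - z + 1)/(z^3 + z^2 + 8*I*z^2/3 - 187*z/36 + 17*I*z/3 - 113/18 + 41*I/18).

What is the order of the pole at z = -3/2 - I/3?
Factor the denominator:
  z^3 + z^2 + 8*I*z^2/3 - 187*z/36 + 17*I*z/3 - 113/18 + 41*I/18 = (z + 3/2 + I/3)^2*(z - 2 + 2*I)

The numerator P(z) = z^2 - z + 1 has P(-3/2 - I/3) = 167/36 + 4*I/3 ≠ 0, so no factor of (z + 3/2 + I/3) cancels.
Near z = -3/2 - I/3 we can therefore write f(z) = g(z)/(z + 3/2 + I/3)^2 with g analytic at -3/2 - I/3 and g(-3/2 - I/3) ≠ 0 (g is the numerator divided by the remaining denominator factors).

Hence z = -3/2 - I/3 is a pole of order 2.

Final answer: 2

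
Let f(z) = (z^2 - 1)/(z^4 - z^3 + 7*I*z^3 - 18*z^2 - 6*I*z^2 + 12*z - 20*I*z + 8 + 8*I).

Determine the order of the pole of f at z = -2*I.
Factor the denominator:
  z^4 - z^3 + 7*I*z^3 - 18*z^2 - 6*I*z^2 + 12*z - 20*I*z + 8 + 8*I = (z + 2*I)^3*(z - 1 + I)

The numerator P(z) = z^2 - 1 has P(-2*I) = -5 ≠ 0, so no factor of (z + 2*I) cancels.
Near z = -2*I we can therefore write f(z) = g(z)/(z + 2*I)^3 with g analytic at -2*I and g(-2*I) ≠ 0 (g is the numerator divided by the remaining denominator factors).

Hence z = -2*I is a pole of order 3.

Final answer: 3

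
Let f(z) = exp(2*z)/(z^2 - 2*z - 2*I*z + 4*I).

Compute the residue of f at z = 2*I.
(-1/4 - I/4)*exp(4*I)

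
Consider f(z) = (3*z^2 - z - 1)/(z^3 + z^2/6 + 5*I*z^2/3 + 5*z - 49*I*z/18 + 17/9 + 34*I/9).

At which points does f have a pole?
The singularities of f are the zeros of the denominator. Factoring,
  z^3 + z^2/6 + 5*I*z^2/3 + 5*z - 49*I*z/18 + 17/9 + 34*I/9 = (z + 2/3 + 3*I)*(z - 1/2 - 2*I)*(z + 2*I/3)
so the candidates are z = -2/3 - 3*I, z = 1/2 + 2*I, z = -2*I/3.

Check the numerator P(z) = 3*z^2 - z - 1 at each one:
  P(-2/3 - 3*I) = -26 + 15*I ≠ 0, so z = -2/3 - 3*I is a (simple) pole.
  P(1/2 + 2*I) = -51/4 + 4*I ≠ 0, so z = 1/2 + 2*I is a (simple) pole.
  P(-2*I/3) = -7/3 + 2*I/3 ≠ 0, so z = -2*I/3 is a (simple) pole.

Poles of f: {-2/3 - 3*I, -2*I/3, 1/2 + 2*I}

Final answer: {-2/3 - 3*I, -2*I/3, 1/2 + 2*I}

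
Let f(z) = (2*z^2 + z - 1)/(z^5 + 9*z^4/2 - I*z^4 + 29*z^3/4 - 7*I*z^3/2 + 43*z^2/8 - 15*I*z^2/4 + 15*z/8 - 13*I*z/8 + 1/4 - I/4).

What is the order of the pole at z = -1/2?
3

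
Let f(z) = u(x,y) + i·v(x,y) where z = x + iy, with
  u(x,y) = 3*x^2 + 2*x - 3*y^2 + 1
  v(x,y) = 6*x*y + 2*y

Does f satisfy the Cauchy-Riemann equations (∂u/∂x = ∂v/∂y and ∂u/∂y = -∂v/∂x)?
∂u/∂x = 6*x + 2
∂v/∂y = 6*x + 2
∂u/∂y = -6*y
∂v/∂x = 6*y
∂u/∂x = ∂v/∂y and ∂u/∂y = -∂v/∂x hold identically; f is analytic.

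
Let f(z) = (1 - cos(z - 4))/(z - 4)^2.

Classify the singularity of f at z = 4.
Let u = z - 4. The argument of cos is z - 4 = u, so
  f = (1 - cos(u))/u^2 = ((u)^2/2 - (u)^4/24 + ...)/u^2 = 1/2 - (1/24)*u^2 + ...
The Laurent expansion about u = 0 has no negative powers; equivalently lim_{z→4} f(z) = 1/2 exists and is finite.
So the singularity is removable.

Final answer: removable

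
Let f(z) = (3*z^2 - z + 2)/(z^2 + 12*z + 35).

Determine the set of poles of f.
The singularities of f are the zeros of the denominator. Factoring,
  z^2 + 12*z + 35 = (z + 5)*(z + 7)
so the candidates are z = -5, z = -7.

Check the numerator P(z) = 3*z^2 - z + 2 at each one:
  P(-5) = 82 ≠ 0, so z = -5 is a (simple) pole.
  P(-7) = 156 ≠ 0, so z = -7 is a (simple) pole.

Poles of f: {-7, -5}

Final answer: {-7, -5}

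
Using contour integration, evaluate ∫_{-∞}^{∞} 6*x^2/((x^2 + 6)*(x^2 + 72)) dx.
Let f(z) = 6*z^2/((z^2 + 6)*(z^2 + 72)). The denominator has no real zeros and deg Q - deg P = 2 ≥ 2, so the integral of f over the upper semicircle |z| = R tends to 0 as R → ∞. Closing the contour in the upper half-plane,
  ∫_{-∞}^{∞} f(x) dx = 2πi · Σ Res(f, z_k)  over the poles with Im z_k > 0.

Zeros of the denominator: z^2 + 6 = 0 gives z = ±sqrt(6)*I; z^2 + 72 = 0 gives z = ±6*sqrt(2)*I.
Upper half-plane: z = 6*sqrt(2)*I, z = sqrt(6)*I (simple).

Each pole is a simple zero of Q(z) = z^4 + 78*z^2 + 432, so Res(f, z₀) = P(z₀)/Q'(z₀) with P(z) = 6*z^2, Q'(z) = 4*z^3 + 156*z:
  Res(f, 6*sqrt(2)*I) = (-432)/(-792*sqrt(2)*I) = -3*sqrt(2)*I/11
  Res(f, sqrt(6)*I) = (-36)/(132*sqrt(6)*I) = sqrt(6)*I/22

Sum of residues: I*(-6*sqrt(2) + sqrt(6))/22
∫_{-∞}^{∞} f(x) dx = 2πi · (I*(-6*sqrt(2) + sqrt(6))/22) = pi*(-sqrt(6) + 6*sqrt(2))/11

Final answer: pi*(-sqrt(6) + 6*sqrt(2))/11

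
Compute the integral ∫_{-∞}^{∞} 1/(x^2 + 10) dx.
Let f(z) = 1/(z^2 + 10). The denominator has no real zeros and deg Q - deg P = 2 ≥ 2, so the integral of f over the upper semicircle |z| = R tends to 0 as R → ∞. Closing the contour in the upper half-plane,
  ∫_{-∞}^{∞} f(x) dx = 2πi · Σ Res(f, z_k)  over the poles with Im z_k > 0.

Zeros of the denominator: z^2 + 10 = 0 gives z = ±sqrt(10)*I.
Upper half-plane: z = sqrt(10)*I (simple).

Each pole is a simple zero of Q(z) = z^2 + 10, so Res(f, z₀) = P(z₀)/Q'(z₀) with P(z) = 1, Q'(z) = 2*z:
  Res(f, sqrt(10)*I) = (1)/(2*sqrt(10)*I) = -sqrt(10)*I/20

∫_{-∞}^{∞} f(x) dx = 2πi · (-sqrt(10)*I/20) = sqrt(10)*pi/10

Final answer: sqrt(10)*pi/10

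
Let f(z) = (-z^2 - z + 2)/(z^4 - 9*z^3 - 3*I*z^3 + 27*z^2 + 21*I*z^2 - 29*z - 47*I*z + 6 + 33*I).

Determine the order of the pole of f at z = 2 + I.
3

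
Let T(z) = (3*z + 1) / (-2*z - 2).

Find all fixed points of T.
T(z) = z means 3*z + 1 = z*(-2*z - 2), i.e.
  -2*z^2 - 5*z - 1 = 0.
Discriminant: (-5)^2 - 4*(-2)*(-1) = 17, so the roots are real.
  z = (5 ± sqrt(17))/(2*(-2))
Fixed points: {-5/4 - sqrt(17)/4, -5/4 + sqrt(17)/4}

Final answer: {-5/4 - sqrt(17)/4, -5/4 + sqrt(17)/4}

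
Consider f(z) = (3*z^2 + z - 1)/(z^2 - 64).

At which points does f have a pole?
The singularities of f are the zeros of the denominator. Factoring,
  z^2 - 64 = (z - 8)*(z + 8)
so the candidates are z = 8, z = -8.

Check the numerator P(z) = 3*z^2 + z - 1 at each one:
  P(8) = 199 ≠ 0, so z = 8 is a (simple) pole.
  P(-8) = 183 ≠ 0, so z = -8 is a (simple) pole.

Poles of f: {-8, 8}

Final answer: {-8, 8}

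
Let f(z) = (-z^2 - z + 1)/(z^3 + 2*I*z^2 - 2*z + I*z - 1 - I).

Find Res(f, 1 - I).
Write f(z) = P(z)/Q(z) with P(z) = -z^2 - z + 1 and Q(z) = z^3 + 2*I*z^2 - 2*z + I*z - 1 - I.
The denominator factors as Q(z) = (z - 1 + I)*(z + 1)*(z + I), so z = 1 - I is a simple zero of Q and P is analytic there; z = 1 - I is therefore a simple pole and
  Res(f, z₀) = P(z₀)/Q'(z₀).

Q'(z) = 3*z^2 + 4*I*z - 2 + I, so Q'(1 - I) = 2 - I.
P(1 - I) = 3*I.

Res(f, 1 - I) = (3*I)/(2 - I) = -3/5 + 6*I/5

Final answer: -3/5 + 6*I/5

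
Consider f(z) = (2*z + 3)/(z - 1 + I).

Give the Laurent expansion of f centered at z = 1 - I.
(5 - 2*I)/(z - 1 + I) + 2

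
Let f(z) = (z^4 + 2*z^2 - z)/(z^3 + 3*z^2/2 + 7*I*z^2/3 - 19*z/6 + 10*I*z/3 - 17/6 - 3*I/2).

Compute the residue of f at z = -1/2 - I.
303/388 - 31*I/97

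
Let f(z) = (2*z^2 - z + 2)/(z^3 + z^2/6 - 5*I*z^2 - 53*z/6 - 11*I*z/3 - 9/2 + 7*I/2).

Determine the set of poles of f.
{-1 + I, -2/3 + I, 3/2 + 3*I}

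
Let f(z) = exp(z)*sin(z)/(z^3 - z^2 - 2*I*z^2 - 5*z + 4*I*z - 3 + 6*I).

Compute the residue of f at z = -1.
I*exp(-1)*sin(1)/8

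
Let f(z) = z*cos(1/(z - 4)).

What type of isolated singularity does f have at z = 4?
Let u = z - 4. Then
  cos(1/u) = Σ_{k≥0} (-1)^k (1)^(2k)/((2k)!·u^(2k)) = 1 - 1/(2*u^2) + 1/(24*u^4) + ...
which has infinitely many negative powers of u, so cos(1/(z - 4)) has an essential singularity at z = 4.
The extra factor z is a nonzero polynomial; if the product had at most a pole at z = 4, dividing by that polynomial would leave cos(1/(z - 4)) with at most a pole too — contradiction. (Equivalently, the product's Laurent series still has infinitely many negative powers.)
So the singularity is essential.

Final answer: essential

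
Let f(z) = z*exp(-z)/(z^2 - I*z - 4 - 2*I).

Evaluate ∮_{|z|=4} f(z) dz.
By the residue theorem, ∮_C f(z) dz = 2πi · (sum of the residues of f at the poles inside |z| = 4).

The denominator factors as (z + 2)*(z - 2 - I), so the singularities of f are simple poles at z = -2, z = 2 + I.
  |-2|² = 4 < 16 = 4², so this pole is inside the contour.
  |2 + I|² = 5 < 16 = 4², so this pole is inside the contour.

With P(z) = z*exp(-z) and Q(z) = z^2 - I*z - 4 - 2*I, each pole is simple, so Res(f, z₀) = P(z₀)/Q'(z₀) with Q'(z) = 2*z - I.
  Res(f, -2) = P(-2)/Q'(-2) = (-2*exp(2))/(-4 - I) = (8/17 - 2*I/17)*exp(2)
  Res(f, 2 + I) = P(2 + I)/Q'(2 + I) = ((2 + I)*exp(-2 - I))/(4 + I) = (9/17 + 2*I/17)*exp(-2 - I)

Sum of residues inside C: (8/17 - 2*I/17)*exp(2) + (9/17 + 2*I/17)*exp(-2 - I)
∮_C f(z) dz = 2πi · ((8/17 - 2*I/17)*exp(2) + (9/17 + 2*I/17)*exp(-2 - I)) = pi*(-4/17 + 18*I/17)*exp(-2 - I) + pi*(4/17 + 16*I/17)*exp(2)

Final answer: pi*(-4/17 + 18*I/17)*exp(-2 - I) + pi*(4/17 + 16*I/17)*exp(2)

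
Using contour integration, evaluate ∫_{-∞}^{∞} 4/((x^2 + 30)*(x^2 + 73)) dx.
Let f(z) = 4/((z^2 + 30)*(z^2 + 73)). The denominator has no real zeros and deg Q - deg P = 4 ≥ 2, so the integral of f over the upper semicircle |z| = R tends to 0 as R → ∞. Closing the contour in the upper half-plane,
  ∫_{-∞}^{∞} f(x) dx = 2πi · Σ Res(f, z_k)  over the poles with Im z_k > 0.

Zeros of the denominator: z^2 + 73 = 0 gives z = ±sqrt(73)*I; z^2 + 30 = 0 gives z = ±sqrt(30)*I.
Upper half-plane: z = sqrt(30)*I, z = sqrt(73)*I (simple).

Each pole is a simple zero of Q(z) = z^4 + 103*z^2 + 2190, so Res(f, z₀) = P(z₀)/Q'(z₀) with P(z) = 4, Q'(z) = 4*z^3 + 206*z:
  Res(f, sqrt(30)*I) = (4)/(86*sqrt(30)*I) = -sqrt(30)*I/645
  Res(f, sqrt(73)*I) = (4)/(-86*sqrt(73)*I) = 2*sqrt(73)*I/3139

Sum of residues: I*(-73*sqrt(30) + 30*sqrt(73))/47085
∫_{-∞}^{∞} f(x) dx = 2πi · (I*(-73*sqrt(30) + 30*sqrt(73))/47085) = 2*pi*(-30*sqrt(73) + 73*sqrt(30))/47085

Final answer: 2*pi*(-30*sqrt(73) + 73*sqrt(30))/47085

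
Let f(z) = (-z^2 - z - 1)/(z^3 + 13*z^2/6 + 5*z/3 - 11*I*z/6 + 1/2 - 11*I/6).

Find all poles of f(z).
The singularities of f are the zeros of the denominator. Factoring,
  z^3 + 13*z^2/6 + 5*z/3 - 11*I*z/6 + 1/2 - 11*I/6 = (z + 3/2 + I)*(z + 1)*(z - 1/3 - I)
so the candidates are z = -3/2 - I, z = -1, z = 1/3 + I.

Check the numerator P(z) = -z^2 - z - 1 at each one:
  P(-3/2 - I) = -3/4 - 2*I ≠ 0, so z = -3/2 - I is a (simple) pole.
  P(-1) = -1 ≠ 0, so z = -1 is a (simple) pole.
  P(1/3 + I) = -4/9 - 5*I/3 ≠ 0, so z = 1/3 + I is a (simple) pole.

Poles of f: {-3/2 - I, -1, 1/3 + I}

Final answer: {-3/2 - I, -1, 1/3 + I}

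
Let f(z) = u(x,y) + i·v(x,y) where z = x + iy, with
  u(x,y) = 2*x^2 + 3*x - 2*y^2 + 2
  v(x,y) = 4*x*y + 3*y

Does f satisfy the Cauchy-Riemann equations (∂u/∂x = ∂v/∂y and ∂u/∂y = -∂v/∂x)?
∂u/∂x = 4*x + 3
∂v/∂y = 4*x + 3
∂u/∂y = -4*y
∂v/∂x = 4*y
∂u/∂x = ∂v/∂y and ∂u/∂y = -∂v/∂x hold identically; f is analytic.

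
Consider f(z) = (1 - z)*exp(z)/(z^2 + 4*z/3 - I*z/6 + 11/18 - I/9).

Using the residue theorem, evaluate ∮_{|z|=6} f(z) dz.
By the residue theorem, ∮_C f(z) dz = 2πi · (sum of the residues of f at the poles inside |z| = 6).

The denominator factors as (z + 2/3 - I/2)*(z + 2/3 + I/3), so the singularities of f are simple poles at z = -2/3 + I/2, z = -2/3 - I/3.
  |-2/3 + I/2|² = 25/36 < 36 = 6², so this pole is inside the contour.
  |-2/3 - I/3|² = 5/9 < 36 = 6², so this pole is inside the contour.

With P(z) = (1 - z)*exp(z) and Q(z) = z^2 + 4*z/3 - I*z/6 + 11/18 - I/9, each pole is simple, so Res(f, z₀) = P(z₀)/Q'(z₀) with Q'(z) = 2*z + 4/3 - I/6.
  Res(f, -2/3 + I/2) = P(-2/3 + I/2)/Q'(-2/3 + I/2) = ((5/3 - I/2)*exp(-2/3 + I/2))/(5*I/6) = (-3/5 - 2*I)*exp(-2/3 + I/2)
  Res(f, -2/3 - I/3) = P(-2/3 - I/3)/Q'(-2/3 - I/3) = ((5/3 + I/3)*exp(-2/3 - I/3))/(-5*I/6) = (-2/5 + 2*I)*exp(-2/3 - I/3)

Sum of residues inside C: (-3/5 - 2*I)*exp(-2/3 + I/2) + (-2/5 + 2*I)*exp(-2/3 - I/3)
∮_C f(z) dz = 2πi · ((-3/5 - 2*I)*exp(-2/3 + I/2) + (-2/5 + 2*I)*exp(-2/3 - I/3)) = pi*(-4 - 4*I/5)*exp(-2/3 - I/3) + pi*(4 - 6*I/5)*exp(-2/3 + I/2)

Final answer: pi*(-4 - 4*I/5)*exp(-2/3 - I/3) + pi*(4 - 6*I/5)*exp(-2/3 + I/2)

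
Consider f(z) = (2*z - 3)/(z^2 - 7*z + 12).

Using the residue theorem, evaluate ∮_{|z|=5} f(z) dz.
By the residue theorem, ∮_C f(z) dz = 2πi · (sum of the residues of f at the poles inside |z| = 5).

The denominator factors as (z - 3)*(z - 4), so the singularities of f are simple poles at z = 3, z = 4.
  |3|² = 9 < 25 = 5², so this pole is inside the contour.
  |4|² = 16 < 25 = 5², so this pole is inside the contour.

With P(z) = 2*z - 3 and Q(z) = z^2 - 7*z + 12, each pole is simple, so Res(f, z₀) = P(z₀)/Q'(z₀) with Q'(z) = 2*z - 7.
  Res(f, 3) = P(3)/Q'(3) = (3)/(-1) = -3
  Res(f, 4) = P(4)/Q'(4) = (5)/(1) = 5

Sum of residues inside C: 2
∮_C f(z) dz = 2πi · (2) = 4*I*pi

Final answer: 4*I*pi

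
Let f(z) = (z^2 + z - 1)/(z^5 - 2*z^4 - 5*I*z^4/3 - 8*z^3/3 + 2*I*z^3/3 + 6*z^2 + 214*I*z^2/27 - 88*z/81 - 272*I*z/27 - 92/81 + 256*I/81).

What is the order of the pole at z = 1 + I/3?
Factor the denominator:
  z^5 - 2*z^4 - 5*I*z^4/3 - 8*z^3/3 + 2*I*z^3/3 + 6*z^2 + 214*I*z^2/27 - 88*z/81 - 272*I*z/27 - 92/81 + 256*I/81 = (z - 1 - I/3)^3*(z - 1 - I)*(z + 2 + I/3)

The numerator P(z) = z^2 + z - 1 has P(1 + I/3) = 8/9 + I ≠ 0, so no factor of (z - 1 - I/3) cancels.
Near z = 1 + I/3 we can therefore write f(z) = g(z)/(z - 1 - I/3)^3 with g analytic at 1 + I/3 and g(1 + I/3) ≠ 0 (g is the numerator divided by the remaining denominator factors).

Hence z = 1 + I/3 is a pole of order 3.

Final answer: 3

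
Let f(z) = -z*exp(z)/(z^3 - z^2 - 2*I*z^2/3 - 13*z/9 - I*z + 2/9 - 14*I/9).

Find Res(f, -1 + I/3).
Write f(z) = P(z)/Q(z) with P(z) = -z*exp(z) and Q(z) = z^3 - z^2 - 2*I*z^2/3 - 13*z/9 - I*z + 2/9 - 14*I/9.
The denominator factors as Q(z) = (z + 1 - I/3)*(z - 2 - I)*(z + 2*I/3), so z = -1 + I/3 is a simple zero of Q and P is analytic there; z = -1 + I/3 is therefore a simple pole and
  Res(f, z₀) = P(z₀)/Q'(z₀).

Q'(z) = 3*z^2 - 2*z - 4*I*z/3 - 13/9 - I, so Q'(-1 + I/3) = 11/3 - 7*I/3.
P(-1 + I/3) = (1 - I/3)*exp(-1 + I/3).

Res(f, -1 + I/3) = ((1 - I/3)*exp(-1 + I/3))/(11/3 - 7*I/3) = (4/17 + I/17)*exp(-1 + I/3)

Final answer: (4/17 + I/17)*exp(-1 + I/3)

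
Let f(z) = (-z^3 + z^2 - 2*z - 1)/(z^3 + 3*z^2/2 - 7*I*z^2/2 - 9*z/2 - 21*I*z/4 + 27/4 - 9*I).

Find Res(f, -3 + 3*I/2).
Write f(z) = P(z)/Q(z) with P(z) = -z^3 + z^2 - 2*z - 1 and Q(z) = z^3 + 3*z^2/2 - 7*I*z^2/2 - 9*z/2 - 21*I*z/4 + 27/4 - 9*I.
The denominator factors as Q(z) = (z + 3 - 3*I/2)*(z + I)*(z - 3/2 - 3*I), so z = -3 + 3*I/2 is a simple zero of Q and P is analytic there; z = -3 + 3*I/2 is therefore a simple pole and
  Res(f, z₀) = P(z₀)/Q'(z₀).

Q'(z) = 3*z^2 + 3*z - 7*I*z - 9/2 - 21*I/4, so Q'(-3 + 3*I/2) = 69/4 - 27*I/4.
P(-3 + 3*I/2) = 37/2 - 393*I/8.

Res(f, -3 + 3*I/2) = (37/2 - 393*I/8)/(69/4 - 27*I/4) = 6941/3660 - 2569*I/1220

Final answer: 6941/3660 - 2569*I/1220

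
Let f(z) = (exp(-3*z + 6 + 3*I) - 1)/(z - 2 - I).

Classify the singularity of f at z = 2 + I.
Let u = z - 2 - I. The exponent is -3*z + 6 + 3*I = -3u, so
  f = (e^(-3u) - 1)/u = ((-3u) + (-3u)^2/2 + (-3u)^3/6 + ...)/u = -3 + (9/2)*u + (-9/2)*u^2 + ...
The Laurent expansion about u = 0 has no negative powers; equivalently lim_{z→2 + I} f(z) = -3 exists and is finite.
So the singularity is removable.

Final answer: removable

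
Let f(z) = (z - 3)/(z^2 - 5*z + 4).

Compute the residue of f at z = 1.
2/3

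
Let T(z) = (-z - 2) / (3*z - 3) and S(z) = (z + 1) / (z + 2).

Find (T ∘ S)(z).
(3*z + 5)/3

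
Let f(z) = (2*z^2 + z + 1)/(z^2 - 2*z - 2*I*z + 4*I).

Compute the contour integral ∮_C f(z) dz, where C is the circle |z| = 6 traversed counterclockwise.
pi*(-8 + 10*I)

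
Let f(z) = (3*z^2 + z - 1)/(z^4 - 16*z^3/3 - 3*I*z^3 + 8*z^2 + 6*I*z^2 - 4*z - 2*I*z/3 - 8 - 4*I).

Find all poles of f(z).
The singularities of f are the zeros of the denominator. Factoring,
  z^4 - 16*z^3/3 - 3*I*z^3 + 8*z^2 + 6*I*z^2 - 4*z - 2*I*z/3 - 8 - 4*I = (z + 2/3)*(z - 1 + I)*(z - 3 - 3*I)*(z - 2 - I)
so the candidates are z = -2/3, z = 1 - I, z = 3 + 3*I, z = 2 + I.

Check the numerator P(z) = 3*z^2 + z - 1 at each one:
  P(-2/3) = -1/3 ≠ 0, so z = -2/3 is a (simple) pole.
  P(1 - I) = -7*I ≠ 0, so z = 1 - I is a (simple) pole.
  P(3 + 3*I) = 2 + 57*I ≠ 0, so z = 3 + 3*I is a (simple) pole.
  P(2 + I) = 10 + 13*I ≠ 0, so z = 2 + I is a (simple) pole.

Poles of f: {-2/3, 1 - I, 2 + I, 3 + 3*I}

Final answer: {-2/3, 1 - I, 2 + I, 3 + 3*I}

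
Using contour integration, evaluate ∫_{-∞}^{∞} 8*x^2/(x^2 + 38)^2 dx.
Let f(z) = 8*z^2/(z^2 + 38)^2. The denominator has no real zeros and deg Q - deg P = 2 ≥ 2, so the integral of f over the upper semicircle |z| = R tends to 0 as R → ∞. Closing the contour in the upper half-plane,
  ∫_{-∞}^{∞} f(x) dx = 2πi · Σ Res(f, z_k)  over the poles with Im z_k > 0.

Zeros of the denominator: z^2 + 38 = 0 gives z = ±sqrt(38)*I.
Upper half-plane: z = sqrt(38)*I (a pole of order 2).

Write f(z) = g(z)/(z - sqrt(38)*I)^2 with g(z) = 8*z^2/(z + sqrt(38)*I)^2. For a double pole, Res(f, z₀) = g'(z₀):
  g'(z) = 16*sqrt(38)*I*z/(z + sqrt(38)*I)^3
  Res(f, sqrt(38)*I) = g'(sqrt(38)*I) = -sqrt(38)*I/19

∫_{-∞}^{∞} f(x) dx = 2πi · (-sqrt(38)*I/19) = 2*sqrt(38)*pi/19

Final answer: 2*sqrt(38)*pi/19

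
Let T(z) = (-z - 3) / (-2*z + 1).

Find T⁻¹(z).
(z + 3)/(2*z - 1)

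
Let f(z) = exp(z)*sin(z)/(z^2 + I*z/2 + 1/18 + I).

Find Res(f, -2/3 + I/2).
(48/145 + 54*I/145)*exp(-2/3 + I/2)*sin(2/3 - I/2)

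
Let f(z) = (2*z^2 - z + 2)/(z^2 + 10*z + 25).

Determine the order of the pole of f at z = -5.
Factor the denominator:
  z^2 + 10*z + 25 = (z + 5)^2

The numerator P(z) = 2*z^2 - z + 2 has P(-5) = 57 ≠ 0, so no factor of (z + 5) cancels.
Near z = -5 we can therefore write f(z) = g(z)/(z + 5)^2 with g analytic at -5 and g(-5) ≠ 0 (g is just the numerator).

Hence z = -5 is a pole of order 2.

Final answer: 2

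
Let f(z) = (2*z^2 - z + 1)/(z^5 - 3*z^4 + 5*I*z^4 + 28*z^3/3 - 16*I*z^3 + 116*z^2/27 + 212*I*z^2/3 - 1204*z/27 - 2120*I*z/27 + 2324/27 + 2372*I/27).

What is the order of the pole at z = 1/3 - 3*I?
Factor the denominator:
  z^5 - 3*z^4 + 5*I*z^4 + 28*z^3/3 - 16*I*z^3 + 116*z^2/27 + 212*I*z^2/3 - 1204*z/27 - 2120*I*z/27 + 2324/27 + 2372*I/27 = (z - 1/3 + 3*I)^3*(z - 1 - 3*I)*(z - 1 - I)

The numerator P(z) = 2*z^2 - z + 1 has P(1/3 - 3*I) = -154/9 - I ≠ 0, so no factor of (z - 1/3 + 3*I) cancels.
Near z = 1/3 - 3*I we can therefore write f(z) = g(z)/(z - 1/3 + 3*I)^3 with g analytic at 1/3 - 3*I and g(1/3 - 3*I) ≠ 0 (g is the numerator divided by the remaining denominator factors).

Hence z = 1/3 - 3*I is a pole of order 3.

Final answer: 3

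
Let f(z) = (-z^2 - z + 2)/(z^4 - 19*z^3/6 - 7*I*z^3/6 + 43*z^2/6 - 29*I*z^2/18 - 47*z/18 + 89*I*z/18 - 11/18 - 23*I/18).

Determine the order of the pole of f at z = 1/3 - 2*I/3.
Factor the denominator:
  z^4 - 19*z^3/6 - 7*I*z^3/6 + 43*z^2/6 - 29*I*z^2/18 - 47*z/18 + 89*I*z/18 - 11/18 - 23*I/18 = (z - 1/3 + 2*I/3)^2*(z - 2 - 3*I)*(z - 1/2 + I/2)

The numerator P(z) = -z^2 - z + 2 has P(1/3 - 2*I/3) = 2 + 10*I/9 ≠ 0, so no factor of (z - 1/3 + 2*I/3) cancels.
Near z = 1/3 - 2*I/3 we can therefore write f(z) = g(z)/(z - 1/3 + 2*I/3)^2 with g analytic at 1/3 - 2*I/3 and g(1/3 - 2*I/3) ≠ 0 (g is the numerator divided by the remaining denominator factors).

Hence z = 1/3 - 2*I/3 is a pole of order 2.

Final answer: 2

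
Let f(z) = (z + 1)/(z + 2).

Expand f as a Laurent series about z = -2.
Put w = z - (-2), i.e. z = w - 2. The denominator is w, so it suffices to rewrite the numerator in powers of w.

P(z) = z + 1
P(w - 2) = -1 + w

Dividing each term by w:
  f = -1/w + 1

Substituting back w = z + 2:
  f(z) = -1/(z + 2) + 1

The series is finite because the numerator is a polynomial; the negative powers form the principal part, and the coefficient of 1/(z + 2) gives Res(f, -2) = -1.

Final answer: -1/(z + 2) + 1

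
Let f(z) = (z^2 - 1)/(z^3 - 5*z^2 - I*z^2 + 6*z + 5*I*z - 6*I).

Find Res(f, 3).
12/5 + 4*I/5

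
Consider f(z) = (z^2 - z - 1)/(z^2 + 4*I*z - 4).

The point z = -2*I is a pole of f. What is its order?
Factor the denominator:
  z^2 + 4*I*z - 4 = (z + 2*I)^2

The numerator P(z) = z^2 - z - 1 has P(-2*I) = -5 + 2*I ≠ 0, so no factor of (z + 2*I) cancels.
Near z = -2*I we can therefore write f(z) = g(z)/(z + 2*I)^2 with g analytic at -2*I and g(-2*I) ≠ 0 (g is just the numerator).

Hence z = -2*I is a pole of order 2.

Final answer: 2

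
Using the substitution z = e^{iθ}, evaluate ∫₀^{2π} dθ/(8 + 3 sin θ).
Call the integral J. The integrand is 2π-periodic and we integrate over a full period, so shifting θ does not change the value (θ → θ + π/2 turns sin θ into cos θ). Hence
  J = ∫₀^{2π} dθ/(8 + 3 cos θ).
Put z = e^{iθ}: then cos θ = (z + 1/z)/2, dθ = dz/(iz), and z runs once counterclockwise around |z| = 1:
  J = ∮_{|z|=1} 1/(8 + 3*(z + 1/z)/2) · dz/(iz) = (2/i) ∮_{|z|=1} dz/(3*z^2 + 16*z + 3).
The roots of 3*z^2 + 16*z + 3 are z = (-8 ± sqrt(8^2 - 3^2))/3, with sqrt(55) = sqrt(55); their product is 1, so only z₊ = -8/3 + sqrt(55)/3 lies inside the unit circle (z₋ = -8/3 - sqrt(55)/3 lies outside).
z₊ is a simple zero of q(z) = 3*z^2 + 16*z + 3, so Res(1/q, z₊) = 1/q'(z₊) with q'(z) = 6*z + 16; and q'(z₊) = 3*(z₊ - z₋) = 2*sqrt(55).
Therefore J = (2/i) · 2πi · 1/(2*sqrt(55)) = 2*pi/(sqrt(55)) = 2*sqrt(55)*pi/55

Final answer: 2*sqrt(55)*pi/55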